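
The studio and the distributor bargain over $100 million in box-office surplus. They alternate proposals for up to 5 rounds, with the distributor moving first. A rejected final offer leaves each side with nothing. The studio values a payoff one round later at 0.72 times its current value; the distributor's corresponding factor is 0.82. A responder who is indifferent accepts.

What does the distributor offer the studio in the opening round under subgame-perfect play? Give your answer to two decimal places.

Round 5 (the distributor proposes): the studio will accept anything ≥ 0, so the distributor offers 0 and keeps 100.
Round 4 (the studio proposes): the distributor can get 100 next round, worth 0.82 × 100 = 82 now, so the studio offers 82, keeping 18.
Round 3 (the distributor proposes): the studio can get 18 next round, worth 0.72 × 18 = 12.96 now. The distributor offers 12.96 and keeps 100 − 12.96 = 87.04.
Round 2 (the studio proposes): the distributor can get 87.04 next round, worth 0.82 × 87.04 = 71.3728 now, so the studio offers 71.3728, keeping 28.6272.
Round 1 (the distributor proposes): the studio can get 28.6272 next round, worth 0.72 × 28.6272 = 20.611584 now, so the distributor offers 20.611584, keeping 79.388416.

20.61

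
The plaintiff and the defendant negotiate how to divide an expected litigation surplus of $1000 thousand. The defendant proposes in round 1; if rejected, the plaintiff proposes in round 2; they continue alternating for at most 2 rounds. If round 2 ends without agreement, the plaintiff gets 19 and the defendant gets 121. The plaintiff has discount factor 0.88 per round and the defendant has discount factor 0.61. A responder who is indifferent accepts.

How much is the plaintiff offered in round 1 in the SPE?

Work backward from the last round.
Round 2 (the plaintiff proposes): the defendant gets 121 if talks fail, so the plaintiff offers 121 and keeps 879.
Round 1 (the defendant proposes): the plaintiff can get 879 next round, worth 0.88 × 879 = 773.52 now. The defendant offers 773.52 and keeps 1000 − 773.52 = 226.48.

773.52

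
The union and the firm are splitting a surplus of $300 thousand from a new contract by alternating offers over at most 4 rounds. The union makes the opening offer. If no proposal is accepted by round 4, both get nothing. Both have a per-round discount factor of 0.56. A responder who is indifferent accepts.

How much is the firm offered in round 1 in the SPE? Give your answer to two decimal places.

126.60

Round 4 (the firm proposes): rejection yields 0 for the union; the firm offers 0 and keeps 300.
Round 3 (the union proposes): the firm can get 300 next round, worth 0.56 × 300 = 168 now. The union offers 168 and keeps 300 − 168 = 132.
Round 2 (the firm proposes): the union can get 132 next round, worth 0.56 × 132 = 73.92 now, so the firm offers 73.92, keeping 226.08.
Round 1 (the union proposes): the firm can get 226.08 next round, worth 0.56 × 226.08 = 126.6048 now; the union offers that and keeps 173.3952.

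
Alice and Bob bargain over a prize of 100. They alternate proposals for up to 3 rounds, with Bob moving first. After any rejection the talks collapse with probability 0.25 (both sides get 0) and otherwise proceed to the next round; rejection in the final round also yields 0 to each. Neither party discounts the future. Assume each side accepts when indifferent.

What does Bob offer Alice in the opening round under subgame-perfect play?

18.75

Round 3 (Bob proposes): Alice will accept anything ≥ 0, so Bob offers 0 and keeps 100.
Round 2 (Alice proposes): rejecting gives Bob an expected 0.75 × 100 = 75. Alice offers 75 and keeps 100 − 75 = 25.
Round 1 (Bob proposes): rejecting gives Alice an expected 0.75 × 25 = 18.75, so Bob offers 18.75, keeping 81.25.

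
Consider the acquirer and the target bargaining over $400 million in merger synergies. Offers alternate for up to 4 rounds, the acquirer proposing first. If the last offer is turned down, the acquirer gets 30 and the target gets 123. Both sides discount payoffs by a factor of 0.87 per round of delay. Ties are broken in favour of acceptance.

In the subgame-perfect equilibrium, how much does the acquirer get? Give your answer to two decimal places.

Work backward from the last round.
Round 4 (the target proposes): the acquirer gets 30 if talks fail, so the target offers 30 and keeps 370.
Round 3 (the acquirer proposes): the target can get 370 next round, worth 0.87 × 370 = 321.9 now, so the acquirer offers 321.9, keeping 78.1.
Round 2 (the target proposes): the acquirer can get 78.1 next round, worth 0.87 × 78.1 = 67.947 now, so the target offers 67.947, keeping 332.053.
Round 1 (the acquirer proposes): the target can get 332.053 next round, worth 0.87 × 332.053 = 288.88611 now, so the acquirer offers 288.88611, keeping 111.11389.

111.11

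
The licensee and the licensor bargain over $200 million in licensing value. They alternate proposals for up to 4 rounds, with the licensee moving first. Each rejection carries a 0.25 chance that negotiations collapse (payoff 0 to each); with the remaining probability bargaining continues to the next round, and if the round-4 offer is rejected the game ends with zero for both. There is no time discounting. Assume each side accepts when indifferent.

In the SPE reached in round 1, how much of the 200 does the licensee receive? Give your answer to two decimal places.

78.13

Round 4 (the licensor proposes): the licensee will accept anything ≥ 0, so the licensor offers 0 and keeps 200.
Round 3 (the licensee proposes): rejecting gives the licensor an expected 0.75 × 200 = 150, so the licensee offers 150, keeping 50.
Round 2 (the licensor proposes): rejecting gives the licensee an expected 0.75 × 50 = 37.5; the licensor offers that and keeps 162.5.
Round 1 (the licensee proposes): rejecting gives the licensor an expected 0.75 × 162.5 = 121.875; the licensee offers that and keeps 78.125.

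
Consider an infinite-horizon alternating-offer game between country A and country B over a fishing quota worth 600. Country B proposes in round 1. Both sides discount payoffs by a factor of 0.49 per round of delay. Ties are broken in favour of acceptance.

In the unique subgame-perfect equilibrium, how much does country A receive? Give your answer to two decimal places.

When country B proposes, country A accepts any offer worth at least 0.49 times what country A would get by proposing next round; and vice versa.
This gives x = 600 − 0.49y and y = 600 − 0.49x, where x and y are each side's share when it proposes.
Hence (1 − 0.49·0.49)x = 600(1 − 0.49), i.e. 0.7599·x = 306.
x ≈ 402.6846; country A's share is 600 − x ≈ 197.3154.

197.32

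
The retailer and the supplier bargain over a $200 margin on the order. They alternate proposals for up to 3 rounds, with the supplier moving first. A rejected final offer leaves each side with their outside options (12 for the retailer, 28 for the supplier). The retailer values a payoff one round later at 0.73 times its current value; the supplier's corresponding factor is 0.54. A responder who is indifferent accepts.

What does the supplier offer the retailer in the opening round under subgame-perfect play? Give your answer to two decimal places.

Solve by backward induction from round 3.
Round 3 (the supplier proposes): the retailer gets 12 if talks fail, so the supplier offers 12 and keeps 188.
Round 2 (the retailer proposes): the supplier can get 188 next round, worth 0.54 × 188 = 101.52 now. The retailer offers 101.52 and keeps 200 − 101.52 = 98.48.
Round 1 (the supplier proposes): the retailer can get 98.48 next round, worth 0.73 × 98.48 = 71.8904 now. The supplier offers 71.8904 and keeps 200 − 71.8904 = 128.1096.

71.89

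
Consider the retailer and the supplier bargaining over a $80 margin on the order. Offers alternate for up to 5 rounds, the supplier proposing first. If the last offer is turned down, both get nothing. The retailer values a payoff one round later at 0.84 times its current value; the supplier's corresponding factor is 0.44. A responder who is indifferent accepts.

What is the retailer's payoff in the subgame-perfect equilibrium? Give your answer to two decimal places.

51.54

By backward induction:
Round 5 (the supplier proposes): rejection yields 0 for the retailer; the supplier offers 0 and keeps 80.
Round 4 (the retailer proposes): the supplier can get 80 next round, worth 0.44 × 80 = 35.2 now; the retailer offers that and keeps 44.8.
Round 3 (the supplier proposes): the retailer can get 44.8 next round, worth 0.84 × 44.8 = 37.632 now; the supplier offers that and keeps 42.368.
Round 2 (the retailer proposes): the supplier can get 42.368 next round, worth 0.44 × 42.368 = 18.64192 now. The retailer offers 18.64192 and keeps 80 − 18.64192 = 61.35808.
Round 1 (the supplier proposes): the retailer can get 61.35808 next round, worth 0.84 × 61.35808 = 51.5407872 now, so the supplier offers 51.5407872, keeping 28.4592128.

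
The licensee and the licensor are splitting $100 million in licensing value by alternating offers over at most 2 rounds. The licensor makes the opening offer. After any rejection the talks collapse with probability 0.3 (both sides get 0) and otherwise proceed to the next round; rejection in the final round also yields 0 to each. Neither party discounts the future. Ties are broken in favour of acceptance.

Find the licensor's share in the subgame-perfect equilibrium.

30

Round 2 (the licensee proposes): rejection yields 0 for the licensor; the licensee offers 0 and keeps 100.
Round 1 (the licensor proposes): rejecting gives the licensee an expected 0.7 × 100 = 70; the licensor offers that and keeps 30.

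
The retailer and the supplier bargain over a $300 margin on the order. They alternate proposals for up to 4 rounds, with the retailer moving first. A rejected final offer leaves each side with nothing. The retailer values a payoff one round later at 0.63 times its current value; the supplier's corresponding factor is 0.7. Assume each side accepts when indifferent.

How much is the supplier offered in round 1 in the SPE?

170.31

Round 4 (the supplier proposes): rejection yields 0 for the retailer; the supplier offers 0 and keeps 300.
Round 3 (the retailer proposes): the supplier can get 300 next round, worth 0.7 × 300 = 210 now, so the retailer offers 210, keeping 90.
Round 2 (the supplier proposes): the retailer can get 90 next round, worth 0.63 × 90 = 56.7 now, so the supplier offers 56.7, keeping 243.3.
Round 1 (the retailer proposes): the supplier can get 243.3 next round, worth 0.7 × 243.3 = 170.31 now. The retailer offers 170.31 and keeps 300 − 170.31 = 129.69.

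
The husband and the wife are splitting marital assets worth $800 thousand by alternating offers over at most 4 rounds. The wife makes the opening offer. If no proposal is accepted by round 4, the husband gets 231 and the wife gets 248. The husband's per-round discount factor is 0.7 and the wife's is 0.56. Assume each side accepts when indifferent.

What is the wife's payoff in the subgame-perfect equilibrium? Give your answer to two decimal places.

Round 4 (the husband proposes): the wife gets 248 if talks fail, so the husband offers 248 and keeps 552.
Round 3 (the wife proposes): the husband can get 552 next round, worth 0.7 × 552 = 386.4 now, so the wife offers 386.4, keeping 413.6.
Round 2 (the husband proposes): the wife can get 413.6 next round, worth 0.56 × 413.6 = 231.616 now. The husband offers 231.616 and keeps 800 − 231.616 = 568.384.
Round 1 (the wife proposes): the husband can get 568.384 next round, worth 0.7 × 568.384 = 397.8688 now. The wife offers 397.8688 and keeps 800 − 397.8688 = 402.1312.

402.13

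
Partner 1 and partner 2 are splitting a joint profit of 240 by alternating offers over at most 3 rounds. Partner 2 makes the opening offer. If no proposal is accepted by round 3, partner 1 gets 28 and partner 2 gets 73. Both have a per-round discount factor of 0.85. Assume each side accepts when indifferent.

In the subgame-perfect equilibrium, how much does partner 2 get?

189.17

Round 3 (partner 2 proposes): partner 1 gets 28 if talks fail, so partner 2 offers 28 and keeps 212.
Round 2 (partner 1 proposes): partner 2 can get 212 next round, worth 0.85 × 212 = 180.2 now. Partner 1 offers 180.2 and keeps 240 − 180.2 = 59.8.
Round 1 (partner 2 proposes): partner 1 can get 59.8 next round, worth 0.85 × 59.8 = 50.83 now; partner 2 offers that and keeps 189.17.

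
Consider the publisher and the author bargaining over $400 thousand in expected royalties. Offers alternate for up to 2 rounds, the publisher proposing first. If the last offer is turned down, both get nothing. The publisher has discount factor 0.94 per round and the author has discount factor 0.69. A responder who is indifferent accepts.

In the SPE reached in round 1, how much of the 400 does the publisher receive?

124

Round 2 (the author proposes): the publisher will accept anything ≥ 0, so the author offers 0 and keeps 400.
Round 1 (the publisher proposes): the author can get 400 next round, worth 0.69 × 400 = 276 now; the publisher offers that and keeps 124.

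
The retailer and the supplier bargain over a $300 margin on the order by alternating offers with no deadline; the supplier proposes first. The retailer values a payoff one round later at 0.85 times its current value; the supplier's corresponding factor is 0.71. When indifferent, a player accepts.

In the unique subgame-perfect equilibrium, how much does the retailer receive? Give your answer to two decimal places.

When the supplier proposes, the retailer accepts any offer worth at least 0.85 times what the retailer would get by proposing next round; and vice versa.
This gives x = 300 − 0.85y and y = 300 − 0.71x, where x and y are each side's share when it proposes.
Hence (1 − 0.85·0.71)x = 300(1 − 0.85), i.e. 0.3965·x = 45.
x ≈ 113.4931; the retailer's share is 300 − x ≈ 186.5069.

186.51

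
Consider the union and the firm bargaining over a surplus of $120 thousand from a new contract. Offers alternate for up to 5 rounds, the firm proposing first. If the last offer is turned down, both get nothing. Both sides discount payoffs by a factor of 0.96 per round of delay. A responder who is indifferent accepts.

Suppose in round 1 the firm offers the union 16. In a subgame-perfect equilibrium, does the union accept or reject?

Round 5 (the firm proposes): rejection yields 0 for the union; the firm offers 0 and keeps 120.
Round 4 (the union proposes): the firm can get 120 next round, worth 0.96 × 120 = 115.2 now, so the union offers 115.2, keeping 4.8.
Round 3 (the firm proposes): the union can get 4.8 next round, worth 0.96 × 4.8 = 4.608 now; the firm offers that and keeps 115.392.
Round 2 (the union proposes): the firm can get 115.392 next round, worth 0.96 × 115.392 = 110.77632 now. The union offers 110.77632 and keeps 120 − 110.77632 = 9.22368.
So by rejecting in round 1, the union gets 9.22368 next round, worth 0.96 × 9.22368 = 8.8547328 now.
Offer 16 ≥ 8.8547328, so the union accepts.

Accept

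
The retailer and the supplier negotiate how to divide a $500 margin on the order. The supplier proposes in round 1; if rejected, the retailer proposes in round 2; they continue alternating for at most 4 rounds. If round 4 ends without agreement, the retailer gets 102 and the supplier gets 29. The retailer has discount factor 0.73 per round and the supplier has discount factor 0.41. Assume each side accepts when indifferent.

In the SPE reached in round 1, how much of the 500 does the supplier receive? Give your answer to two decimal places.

Solve by backward induction from round 4.
Round 4 (the retailer proposes): the supplier gets 29 if talks fail, so the retailer offers 29 and keeps 471.
Round 3 (the supplier proposes): the retailer can get 471 next round, worth 0.73 × 471 = 343.83 now; the supplier offers that and keeps 156.17.
Round 2 (the retailer proposes): the supplier can get 156.17 next round, worth 0.41 × 156.17 = 64.0297 now. The retailer offers 64.0297 and keeps 500 − 64.0297 = 435.9703.
Round 1 (the supplier proposes): the retailer can get 435.9703 next round, worth 0.73 × 435.9703 = 318.258319 now; the supplier offers that and keeps 181.741681.

181.74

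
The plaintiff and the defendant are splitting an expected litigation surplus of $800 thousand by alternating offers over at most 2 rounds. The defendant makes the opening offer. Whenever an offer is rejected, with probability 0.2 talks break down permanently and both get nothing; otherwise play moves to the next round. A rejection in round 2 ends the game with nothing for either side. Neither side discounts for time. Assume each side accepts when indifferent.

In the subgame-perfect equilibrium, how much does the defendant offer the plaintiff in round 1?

640

By backward induction:
Round 2 (the plaintiff proposes): the defendant will accept anything ≥ 0, so the plaintiff offers 0 and keeps 800.
Round 1 (the defendant proposes): rejecting gives the plaintiff an expected 0.8 × 800 = 640; the defendant offers that and keeps 160.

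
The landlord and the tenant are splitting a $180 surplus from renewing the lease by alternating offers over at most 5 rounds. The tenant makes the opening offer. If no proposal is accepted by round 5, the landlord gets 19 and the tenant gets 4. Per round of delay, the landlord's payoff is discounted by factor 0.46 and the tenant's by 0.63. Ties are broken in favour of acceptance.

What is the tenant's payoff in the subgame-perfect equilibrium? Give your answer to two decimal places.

Round 5 (the tenant proposes): the landlord gets 19 if talks fail, so the tenant offers 19 and keeps 161.
Round 4 (the landlord proposes): the tenant can get 161 next round, worth 0.63 × 161 = 101.43 now. The landlord offers 101.43 and keeps 180 − 101.43 = 78.57.
Round 3 (the tenant proposes): the landlord can get 78.57 next round, worth 0.46 × 78.57 = 36.1422 now, so the tenant offers 36.1422, keeping 143.8578.
Round 2 (the landlord proposes): the tenant can get 143.8578 next round, worth 0.63 × 143.8578 = 90.630414 now, so the landlord offers 90.630414, keeping 89.369586.
Round 1 (the tenant proposes): the landlord can get 89.369586 next round, worth 0.46 × 89.369586 = 41.11000956 now; the tenant offers that and keeps 138.88999044.

138.89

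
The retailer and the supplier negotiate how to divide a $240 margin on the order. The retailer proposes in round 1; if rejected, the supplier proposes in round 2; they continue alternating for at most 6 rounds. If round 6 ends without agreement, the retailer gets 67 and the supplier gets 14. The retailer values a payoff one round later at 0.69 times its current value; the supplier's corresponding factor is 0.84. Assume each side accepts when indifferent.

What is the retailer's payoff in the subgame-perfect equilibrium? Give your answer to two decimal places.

92.46

By backward induction:
Round 6 (the supplier proposes): the retailer gets 67 if talks fail, so the supplier offers 67 and keeps 173.
Round 5 (the retailer proposes): the supplier can get 173 next round, worth 0.84 × 173 = 145.32 now; the retailer offers that and keeps 94.68.
Round 4 (the supplier proposes): the retailer can get 94.68 next round, worth 0.69 × 94.68 = 65.3292 now. The supplier offers 65.3292 and keeps 240 − 65.3292 = 174.6708.
Round 3 (the retailer proposes): the supplier can get 174.6708 next round, worth 0.84 × 174.6708 = 146.723472 now. The retailer offers 146.723472 and keeps 240 − 146.723472 = 93.276528.
Round 2 (the supplier proposes): the retailer can get 93.276528 next round, worth 0.69 × 93.276528 = 64.36080432 now; the supplier offers that and keeps 175.63919568.
Round 1 (the retailer proposes): the supplier can get 175.63919568 next round, worth 0.84 × 175.63919568 = 147.5369243712 now, so the retailer offers 147.5369243712, keeping 92.4630756288.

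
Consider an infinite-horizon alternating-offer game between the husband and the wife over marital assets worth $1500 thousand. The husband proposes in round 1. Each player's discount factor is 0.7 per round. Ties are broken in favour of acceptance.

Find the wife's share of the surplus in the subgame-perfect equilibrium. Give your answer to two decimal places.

Let x be the husband's share when the husband proposes and y be the wife's share when the wife proposes.
The wife accepts iff offered ≥ 0.7·y, so x = 1500 − 0.7y. Symmetrically y = 1500 − 0.7x.
Substituting: x = 1500 − 0.7(1500 − 0.7x), giving x(1 − 0.7·0.7) = 1500(1 − 0.7).
So x = 1500 × 0.3 / 0.51 ≈ 882.3529, and the wife receives 1500 − x ≈ 617.6471.

617.65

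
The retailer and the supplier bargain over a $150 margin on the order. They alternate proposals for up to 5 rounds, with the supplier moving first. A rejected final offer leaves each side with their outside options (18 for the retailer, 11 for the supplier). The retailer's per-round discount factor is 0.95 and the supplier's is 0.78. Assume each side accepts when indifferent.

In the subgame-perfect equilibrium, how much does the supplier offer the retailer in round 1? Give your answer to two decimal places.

64.46

Round 5 (the supplier proposes): the retailer gets 18 if talks fail, so the supplier offers 18 and keeps 132.
Round 4 (the retailer proposes): the supplier can get 132 next round, worth 0.78 × 132 = 102.96 now; the retailer offers that and keeps 47.04.
Round 3 (the supplier proposes): the retailer can get 47.04 next round, worth 0.95 × 47.04 = 44.688 now, so the supplier offers 44.688, keeping 105.312.
Round 2 (the retailer proposes): the supplier can get 105.312 next round, worth 0.78 × 105.312 = 82.14336 now; the retailer offers that and keeps 67.85664.
Round 1 (the supplier proposes): the retailer can get 67.85664 next round, worth 0.95 × 67.85664 = 64.463808 now; the supplier offers that and keeps 85.536192.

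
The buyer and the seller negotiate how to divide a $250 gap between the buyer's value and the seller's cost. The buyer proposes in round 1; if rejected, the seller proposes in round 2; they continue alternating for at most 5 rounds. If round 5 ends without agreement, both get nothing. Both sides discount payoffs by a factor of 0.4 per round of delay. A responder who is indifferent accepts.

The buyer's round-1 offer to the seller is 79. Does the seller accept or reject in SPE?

Work out the seller's continuation value if the offer is rejected.
Round 5 (the buyer proposes): the seller will accept anything ≥ 0, so the buyer offers 0 and keeps 250.
Round 4 (the seller proposes): the buyer can get 250 next round, worth 0.4 × 250 = 100 now. The seller offers 100 and keeps 250 − 100 = 150.
Round 3 (the buyer proposes): the seller can get 150 next round, worth 0.4 × 150 = 60 now, so the buyer offers 60, keeping 190.
Round 2 (the seller proposes): the buyer can get 190 next round, worth 0.4 × 190 = 76 now; the seller offers that and keeps 174.
So by rejecting in round 1, the seller gets 174 next round, worth 0.4 × 174 = 69.6 now.
Offer 79 ≥ 69.6, so the seller accepts.

Accept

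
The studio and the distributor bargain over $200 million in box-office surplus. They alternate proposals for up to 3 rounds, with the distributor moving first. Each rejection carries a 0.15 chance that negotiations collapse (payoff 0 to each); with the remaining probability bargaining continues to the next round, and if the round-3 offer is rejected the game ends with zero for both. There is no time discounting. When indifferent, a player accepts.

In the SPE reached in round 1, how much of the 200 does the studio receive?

25.5

Round 3 (the distributor proposes): the studio will accept anything ≥ 0, so the distributor offers 0 and keeps 200.
Round 2 (the studio proposes): rejecting gives the distributor an expected 0.85 × 200 = 170; the studio offers that and keeps 30.
Round 1 (the distributor proposes): rejecting gives the studio an expected 0.85 × 30 = 25.5; the distributor offers that and keeps 174.5.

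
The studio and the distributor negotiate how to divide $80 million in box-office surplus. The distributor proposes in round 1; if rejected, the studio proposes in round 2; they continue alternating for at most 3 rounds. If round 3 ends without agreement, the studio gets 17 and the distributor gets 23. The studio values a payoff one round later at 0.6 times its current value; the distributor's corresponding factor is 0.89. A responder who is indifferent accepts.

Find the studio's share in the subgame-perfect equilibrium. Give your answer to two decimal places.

By backward induction:
Round 3 (the distributor proposes): the studio gets 17 if talks fail, so the distributor offers 17 and keeps 63.
Round 2 (the studio proposes): the distributor can get 63 next round, worth 0.89 × 63 = 56.07 now. The studio offers 56.07 and keeps 80 − 56.07 = 23.93.
Round 1 (the distributor proposes): the studio can get 23.93 next round, worth 0.6 × 23.93 = 14.358 now. The distributor offers 14.358 and keeps 80 − 14.358 = 65.642.

14.36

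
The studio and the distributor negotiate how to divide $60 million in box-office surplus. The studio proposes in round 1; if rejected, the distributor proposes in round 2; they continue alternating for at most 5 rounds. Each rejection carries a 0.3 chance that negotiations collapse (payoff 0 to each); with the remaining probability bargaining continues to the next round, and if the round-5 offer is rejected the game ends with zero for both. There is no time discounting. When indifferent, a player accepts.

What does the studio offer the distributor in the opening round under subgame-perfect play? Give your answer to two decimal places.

18.77

Round 5 (the studio proposes): rejection yields 0 for the distributor; the studio offers 0 and keeps 60.
Round 4 (the distributor proposes): rejecting gives the studio an expected 0.7 × 60 = 42; the distributor offers that and keeps 18.
Round 3 (the studio proposes): rejecting gives the distributor an expected 0.7 × 18 = 12.6; the studio offers that and keeps 47.4.
Round 2 (the distributor proposes): rejecting gives the studio an expected 0.7 × 47.4 = 33.18; the distributor offers that and keeps 26.82.
Round 1 (the studio proposes): rejecting gives the distributor an expected 0.7 × 26.82 = 18.774; the studio offers that and keeps 41.226.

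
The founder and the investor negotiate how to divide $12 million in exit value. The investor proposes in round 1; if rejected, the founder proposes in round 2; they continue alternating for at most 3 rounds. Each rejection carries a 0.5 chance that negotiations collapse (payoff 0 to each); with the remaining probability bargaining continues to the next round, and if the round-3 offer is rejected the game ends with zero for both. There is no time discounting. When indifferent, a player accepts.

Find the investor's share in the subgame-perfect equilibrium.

9

By backward induction:
Round 3 (the investor proposes): rejection yields 0 for the founder; the investor offers 0 and keeps 12.
Round 2 (the founder proposes): rejecting gives the investor an expected 0.5 × 12 = 6, so the founder offers 6, keeping 6.
Round 1 (the investor proposes): rejecting gives the founder an expected 0.5 × 6 = 3, so the investor offers 3, keeping 9.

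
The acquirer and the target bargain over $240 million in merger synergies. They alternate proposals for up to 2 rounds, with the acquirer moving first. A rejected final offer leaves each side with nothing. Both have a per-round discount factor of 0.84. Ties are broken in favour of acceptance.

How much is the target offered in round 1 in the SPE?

Round 2 (the target proposes): the acquirer will accept anything ≥ 0, so the target offers 0 and keeps 240.
Round 1 (the acquirer proposes): the target can get 240 next round, worth 0.84 × 240 = 201.6 now, so the acquirer offers 201.6, keeping 38.4.

201.6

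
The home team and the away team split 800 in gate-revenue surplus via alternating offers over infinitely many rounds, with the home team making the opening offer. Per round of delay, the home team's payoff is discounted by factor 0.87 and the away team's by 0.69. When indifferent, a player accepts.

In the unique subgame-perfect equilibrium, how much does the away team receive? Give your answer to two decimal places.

When the home team proposes, the away team accepts any offer worth at least 0.69 times what the away team would get by proposing next round; and vice versa.
This gives x = 800 − 0.69y and y = 800 − 0.87x, where x and y are each side's share when it proposes.
Hence (1 − 0.69·0.87)x = 800(1 − 0.69), i.e. 0.3997·x = 248.
x ≈ 620.4653; the away team's share is 800 − x ≈ 179.5347.

179.53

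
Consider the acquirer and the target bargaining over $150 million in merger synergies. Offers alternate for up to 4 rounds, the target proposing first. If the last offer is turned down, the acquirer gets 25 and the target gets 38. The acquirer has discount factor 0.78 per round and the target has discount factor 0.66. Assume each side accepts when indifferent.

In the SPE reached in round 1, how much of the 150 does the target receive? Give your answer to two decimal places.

By backward induction:
Round 4 (the acquirer proposes): the target gets 38 if talks fail, so the acquirer offers 38 and keeps 112.
Round 3 (the target proposes): the acquirer can get 112 next round, worth 0.78 × 112 = 87.36 now; the target offers that and keeps 62.64.
Round 2 (the acquirer proposes): the target can get 62.64 next round, worth 0.66 × 62.64 = 41.3424 now. The acquirer offers 41.3424 and keeps 150 − 41.3424 = 108.6576.
Round 1 (the target proposes): the acquirer can get 108.6576 next round, worth 0.78 × 108.6576 = 84.752928 now, so the target offers 84.752928, keeping 65.247072.

65.25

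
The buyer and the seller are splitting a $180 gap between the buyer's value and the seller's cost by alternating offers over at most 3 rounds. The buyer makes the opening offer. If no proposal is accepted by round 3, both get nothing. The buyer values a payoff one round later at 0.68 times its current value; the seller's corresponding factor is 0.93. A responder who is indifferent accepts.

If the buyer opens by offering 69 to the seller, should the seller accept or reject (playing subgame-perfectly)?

Round 3 (the buyer proposes): rejection yields 0 for the seller; the buyer offers 0 and keeps 180.
Round 2 (the seller proposes): the buyer can get 180 next round, worth 0.68 × 180 = 122.4 now; the seller offers that and keeps 57.6.
So by rejecting in round 1, the seller gets 57.6 next round, worth 0.93 × 57.6 = 53.568 now.
Offer 69 ≥ 53.568, so the seller accepts.

Accept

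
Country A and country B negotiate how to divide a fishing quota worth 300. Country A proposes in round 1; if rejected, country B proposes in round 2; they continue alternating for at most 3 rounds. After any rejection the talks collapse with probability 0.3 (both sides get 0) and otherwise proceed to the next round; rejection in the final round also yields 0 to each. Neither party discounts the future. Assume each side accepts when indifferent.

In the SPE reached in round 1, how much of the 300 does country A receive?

Round 3 (country A proposes): rejection yields 0 for country B; country A offers 0 and keeps 300.
Round 2 (country B proposes): rejecting gives country A an expected 0.7 × 300 = 210; country B offers that and keeps 90.
Round 1 (country A proposes): rejecting gives country B an expected 0.7 × 90 = 63, so country A offers 63, keeping 237.

237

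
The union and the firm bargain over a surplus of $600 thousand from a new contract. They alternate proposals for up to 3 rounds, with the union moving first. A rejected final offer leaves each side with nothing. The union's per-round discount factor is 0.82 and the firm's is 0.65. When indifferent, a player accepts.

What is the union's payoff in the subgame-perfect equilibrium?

Round 3 (the union proposes): rejection yields 0 for the firm; the union offers 0 and keeps 600.
Round 2 (the firm proposes): the union can get 600 next round, worth 0.82 × 600 = 492 now, so the firm offers 492, keeping 108.
Round 1 (the union proposes): the firm can get 108 next round, worth 0.65 × 108 = 70.2 now. The union offers 70.2 and keeps 600 − 70.2 = 529.8.

529.8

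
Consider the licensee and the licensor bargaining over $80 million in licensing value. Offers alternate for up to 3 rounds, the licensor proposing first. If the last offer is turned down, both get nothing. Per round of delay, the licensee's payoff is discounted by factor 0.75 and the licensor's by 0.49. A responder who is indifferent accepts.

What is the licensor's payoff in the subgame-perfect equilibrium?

49.4

Round 3 (the licensor proposes): rejection yields 0 for the licensee; the licensor offers 0 and keeps 80.
Round 2 (the licensee proposes): the licensor can get 80 next round, worth 0.49 × 80 = 39.2 now. The licensee offers 39.2 and keeps 80 − 39.2 = 40.8.
Round 1 (the licensor proposes): the licensee can get 40.8 next round, worth 0.75 × 40.8 = 30.6 now. The licensor offers 30.6 and keeps 80 − 30.6 = 49.4.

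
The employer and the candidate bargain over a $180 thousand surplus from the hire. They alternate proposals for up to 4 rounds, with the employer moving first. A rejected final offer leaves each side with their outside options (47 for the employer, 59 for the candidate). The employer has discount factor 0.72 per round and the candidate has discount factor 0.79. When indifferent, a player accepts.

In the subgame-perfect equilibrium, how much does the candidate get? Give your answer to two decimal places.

99.58

Solve by backward induction from round 4.
Round 4 (the candidate proposes): the employer gets 47 if talks fail, so the candidate offers 47 and keeps 133.
Round 3 (the employer proposes): the candidate can get 133 next round, worth 0.79 × 133 = 105.07 now, so the employer offers 105.07, keeping 74.93.
Round 2 (the candidate proposes): the employer can get 74.93 next round, worth 0.72 × 74.93 = 53.9496 now; the candidate offers that and keeps 126.0504.
Round 1 (the employer proposes): the candidate can get 126.0504 next round, worth 0.79 × 126.0504 = 99.579816 now, so the employer offers 99.579816, keeping 80.420184.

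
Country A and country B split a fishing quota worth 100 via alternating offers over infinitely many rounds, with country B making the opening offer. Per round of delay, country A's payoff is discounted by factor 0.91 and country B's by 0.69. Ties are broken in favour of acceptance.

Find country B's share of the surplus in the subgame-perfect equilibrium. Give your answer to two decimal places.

24.19

In a stationary SPE each proposer offers the other exactly their discounted continuation value.
If country B keeps x when proposing and country A keeps y when proposing, then x = 100 − 0.91y and y = 100 − 0.69x.
Solving: x = 100(1 − 0.91) / (1 − 0.69·0.91) = 9 / 0.3721 ≈ 24.1870.
Country A gets 100 − 24.1870 ≈ 75.8130.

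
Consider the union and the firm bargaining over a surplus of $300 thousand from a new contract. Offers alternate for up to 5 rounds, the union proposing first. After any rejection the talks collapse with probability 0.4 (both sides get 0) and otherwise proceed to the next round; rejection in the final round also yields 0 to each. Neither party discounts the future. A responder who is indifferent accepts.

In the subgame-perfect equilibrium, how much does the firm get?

97.92

Round 5 (the union proposes): the firm will accept anything ≥ 0, so the union offers 0 and keeps 300.
Round 4 (the firm proposes): rejecting gives the union an expected 0.6 × 300 = 180, so the firm offers 180, keeping 120.
Round 3 (the union proposes): rejecting gives the firm an expected 0.6 × 120 = 72, so the union offers 72, keeping 228.
Round 2 (the firm proposes): rejecting gives the union an expected 0.6 × 228 = 136.8; the firm offers that and keeps 163.2.
Round 1 (the union proposes): rejecting gives the firm an expected 0.6 × 163.2 = 97.92. The union offers 97.92 and keeps 300 − 97.92 = 202.08.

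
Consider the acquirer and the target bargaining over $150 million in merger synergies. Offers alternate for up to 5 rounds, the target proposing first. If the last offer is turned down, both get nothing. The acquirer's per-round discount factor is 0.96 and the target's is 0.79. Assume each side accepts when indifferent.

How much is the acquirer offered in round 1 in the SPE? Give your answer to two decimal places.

53.17

Round 5 (the target proposes): rejection yields 0 for the acquirer; the target offers 0 and keeps 150.
Round 4 (the acquirer proposes): the target can get 150 next round, worth 0.79 × 150 = 118.5 now; the acquirer offers that and keeps 31.5.
Round 3 (the target proposes): the acquirer can get 31.5 next round, worth 0.96 × 31.5 = 30.24 now, so the target offers 30.24, keeping 119.76.
Round 2 (the acquirer proposes): the target can get 119.76 next round, worth 0.79 × 119.76 = 94.6104 now; the acquirer offers that and keeps 55.3896.
Round 1 (the target proposes): the acquirer can get 55.3896 next round, worth 0.96 × 55.3896 = 53.174016 now; the target offers that and keeps 96.825984.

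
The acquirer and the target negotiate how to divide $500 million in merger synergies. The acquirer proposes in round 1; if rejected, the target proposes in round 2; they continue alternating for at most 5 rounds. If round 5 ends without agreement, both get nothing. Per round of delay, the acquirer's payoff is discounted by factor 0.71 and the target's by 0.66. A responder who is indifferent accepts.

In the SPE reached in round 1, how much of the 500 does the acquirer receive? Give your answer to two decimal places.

359.45

By backward induction:
Round 5 (the acquirer proposes): rejection yields 0 for the target; the acquirer offers 0 and keeps 500.
Round 4 (the target proposes): the acquirer can get 500 next round, worth 0.71 × 500 = 355 now. The target offers 355 and keeps 500 − 355 = 145.
Round 3 (the acquirer proposes): the target can get 145 next round, worth 0.66 × 145 = 95.7 now, so the acquirer offers 95.7, keeping 404.3.
Round 2 (the target proposes): the acquirer can get 404.3 next round, worth 0.71 × 404.3 = 287.053 now, so the target offers 287.053, keeping 212.947.
Round 1 (the acquirer proposes): the target can get 212.947 next round, worth 0.66 × 212.947 = 140.54502 now, so the acquirer offers 140.54502, keeping 359.45498.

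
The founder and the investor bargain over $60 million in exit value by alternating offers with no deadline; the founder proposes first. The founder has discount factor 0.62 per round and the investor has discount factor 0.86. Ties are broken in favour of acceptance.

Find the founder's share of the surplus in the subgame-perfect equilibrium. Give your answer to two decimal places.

17.99

Let x be the founder's share when the founder proposes and y be the investor's share when the investor proposes.
The investor accepts iff offered ≥ 0.86·y, so x = 60 − 0.86y. Symmetrically y = 60 − 0.62x.
Substituting: x = 60 − 0.86(60 − 0.62x), giving x(1 − 0.62·0.86) = 60(1 − 0.86).
So x = 60 × 0.14 / 0.4668 ≈ 17.9949, and the investor receives 60 − x ≈ 42.0051.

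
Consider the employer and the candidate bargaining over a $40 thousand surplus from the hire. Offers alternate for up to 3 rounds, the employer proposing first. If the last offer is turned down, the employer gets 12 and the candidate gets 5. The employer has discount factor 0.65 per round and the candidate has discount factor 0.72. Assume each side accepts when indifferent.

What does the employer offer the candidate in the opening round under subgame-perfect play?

Round 3 (the employer proposes): the candidate gets 5 if talks fail, so the employer offers 5 and keeps 35.
Round 2 (the candidate proposes): the employer can get 35 next round, worth 0.65 × 35 = 22.75 now. The candidate offers 22.75 and keeps 40 − 22.75 = 17.25.
Round 1 (the employer proposes): the candidate can get 17.25 next round, worth 0.72 × 17.25 = 12.42 now; the employer offers that and keeps 27.58.

12.42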